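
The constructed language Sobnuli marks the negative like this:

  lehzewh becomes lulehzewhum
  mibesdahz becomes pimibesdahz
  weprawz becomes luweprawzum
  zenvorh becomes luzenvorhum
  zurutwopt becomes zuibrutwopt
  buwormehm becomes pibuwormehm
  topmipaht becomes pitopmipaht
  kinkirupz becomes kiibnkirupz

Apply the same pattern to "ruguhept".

zurutwopt and topmipaht both end in -t yet inflect differently (zuibrutwopt, pitopmipaht), so the final letter is not what conditions the rule; the second-to-last letter is.
"ruguhept" has second-to-last letter 'p'. The stems whose second-to-last letter is 'p' (zurutwopt → zuibrutwopt, kinkirupz → kiibnkirupz) insert -ib- after the first vowel.
So ruguhept → ruibguhept.

ruibguhept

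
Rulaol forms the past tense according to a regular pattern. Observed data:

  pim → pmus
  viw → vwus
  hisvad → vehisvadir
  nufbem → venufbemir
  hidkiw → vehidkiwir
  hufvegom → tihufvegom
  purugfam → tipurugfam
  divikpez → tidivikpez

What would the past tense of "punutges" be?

pim and nufbem both end in -m yet inflect differently (pmus, venufbemir), so the final letter is not what conditions the rule; the number of vowels is.
"punutges" has 3 vowels. The stems with 3 vowels (hufvegom → tihufvegom, purugfam → tipurugfam, divikpez → tidivikpez) add the prefix ti-.
The other patterns: stems with 1 vowel delete the last vowel and add -us; stems with 2 vowels add ve- … -ir around the stem.
So punutges → tipunutges.

tipunutges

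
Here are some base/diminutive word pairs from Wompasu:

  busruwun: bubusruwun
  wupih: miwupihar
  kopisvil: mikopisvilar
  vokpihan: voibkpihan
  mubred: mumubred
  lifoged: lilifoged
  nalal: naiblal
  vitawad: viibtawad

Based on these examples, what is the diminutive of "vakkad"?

kopisvil and nalal both end in -l yet inflect differently (mikopisvilar, naiblal), so the final letter is not what conditions the rule; the last vowel is.
"vakkad" has last vowel 'a'. The stems whose last vowel is 'a' (vitawad → viibtawad, vokpihan → voibkpihan, nalal → naiblal) insert -ib- after the first vowel.
The other patterns: stems whose last vowel is 'i' add mi- … -ar around the stem; stems whose last vowel is 'e' or 'u' repeat the first consonant+vowel as a prefix.
So vakkad → vaibkkad.

vaibkkad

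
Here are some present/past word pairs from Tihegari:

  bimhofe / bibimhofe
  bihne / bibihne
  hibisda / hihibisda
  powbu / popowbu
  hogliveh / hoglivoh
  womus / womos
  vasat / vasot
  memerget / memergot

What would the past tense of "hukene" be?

huhukene

bimhofe and hogliveh both have last vowel 'e' yet inflect differently (bibimhofe, hoglivoh), so the last vowel is not what conditions the rule; whether the stem ends in a vowel or a consonant is.
"hukene" ends in a vowel. The stems ending in a vowel (bimhofe → bibimhofe, bihne → bibihne, hibisda → hihibisda) repeat the first consonant+vowel as a prefix.
The other pattern: stems ending in a consonant change the last vowel to 'o'.
So hukene → huhukene.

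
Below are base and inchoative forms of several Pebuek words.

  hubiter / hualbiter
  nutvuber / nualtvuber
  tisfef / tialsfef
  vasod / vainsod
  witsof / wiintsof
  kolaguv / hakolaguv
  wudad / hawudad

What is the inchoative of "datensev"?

daaltensev

tisfef and witsof both end in -f yet inflect differently (tialsfef, wiintsof), so the final letter is not what conditions the rule; the last vowel is.
"datensev" has last vowel 'e'. The stems whose last vowel is 'e' (hubiter → hualbiter, nutvuber → nualtvuber, tisfef → tialsfef) insert -al- after the first vowel.
The other patterns: stems whose last vowel is 'o' insert -in- after the first vowel; stems whose last vowel is 'a' or 'u' add the prefix ha-.
So datensev → daaltensev.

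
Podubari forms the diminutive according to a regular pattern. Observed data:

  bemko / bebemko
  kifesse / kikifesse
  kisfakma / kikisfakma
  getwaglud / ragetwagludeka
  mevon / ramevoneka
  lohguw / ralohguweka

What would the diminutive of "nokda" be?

nonokda

bemko and mevon both have last vowel 'o' yet inflect differently (bebemko, ramevoneka), so the last vowel is not what conditions the rule; whether the stem ends in a vowel or a consonant is.
"nokda" ends in a vowel. The stems ending in a vowel (bemko → bebemko, kifesse → kikifesse, kisfakma → kikisfakma) repeat the first consonant+vowel as a prefix.
The other pattern: stems ending in a consonant add ra- … -eka around the stem.
So nokda → nonokda.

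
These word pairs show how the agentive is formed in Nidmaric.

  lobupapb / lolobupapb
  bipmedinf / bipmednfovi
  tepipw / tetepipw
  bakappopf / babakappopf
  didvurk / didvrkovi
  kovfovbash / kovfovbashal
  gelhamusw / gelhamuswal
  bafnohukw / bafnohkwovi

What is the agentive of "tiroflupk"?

"tiroflupk" has second-to-last letter 'p'. The stems whose second-to-last letter is 'p' (lobupapb → lolobupapb, tepipw → tetepipw, bakappopf → babakappopf) repeat the first consonant+vowel as a prefix.
So tiroflupk → titiroflupk.

titiroflupk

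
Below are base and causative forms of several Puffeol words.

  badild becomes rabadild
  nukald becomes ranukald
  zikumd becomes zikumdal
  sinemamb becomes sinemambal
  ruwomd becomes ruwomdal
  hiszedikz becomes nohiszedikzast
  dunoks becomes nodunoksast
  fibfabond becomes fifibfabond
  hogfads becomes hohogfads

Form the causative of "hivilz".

badild and zikumd both end in -d yet inflect differently (rabadild, zikumdal), so the final letter is not what conditions the rule; the second-to-last letter is.
"hivilz" has second-to-last letter 'l'. The stems whose second-to-last letter is 'l' (badild → rabadild, nukald → ranukald) add the prefix ra-.
The other patterns: stems whose second-to-last letter is 'm' add -al; stems whose second-to-last letter is 'k' add no- … -ast around the stem; stems whose second-to-last letter is 'd' or 'n' repeat the first consonant+vowel as a prefix.
So hivilz → rahivilz.

rahivilz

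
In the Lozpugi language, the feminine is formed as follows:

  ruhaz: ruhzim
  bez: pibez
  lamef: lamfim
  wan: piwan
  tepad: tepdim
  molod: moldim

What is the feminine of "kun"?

pikun

"kun" has 1 vowel. The stems with 1 vowel (bez → pibez, wan → piwan) add the prefix pi-.
So kun → pikun.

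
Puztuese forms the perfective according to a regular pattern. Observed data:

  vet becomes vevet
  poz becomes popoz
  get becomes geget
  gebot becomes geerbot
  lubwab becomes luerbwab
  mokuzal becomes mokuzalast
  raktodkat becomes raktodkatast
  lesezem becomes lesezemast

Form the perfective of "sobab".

vet and gebot both end in -t yet inflect differently (vevet, geerbot), so the final letter is not what conditions the rule; the number of vowels is.
"sobab" has 2 vowels. The stems with 2 vowels (gebot → geerbot, lubwab → luerbwab) insert -er- after the first vowel.
The other patterns: stems with 1 vowel repeat the first consonant+vowel as a prefix; stems with 3 vowels add -ast.
So sobab → soerbab.

soerbab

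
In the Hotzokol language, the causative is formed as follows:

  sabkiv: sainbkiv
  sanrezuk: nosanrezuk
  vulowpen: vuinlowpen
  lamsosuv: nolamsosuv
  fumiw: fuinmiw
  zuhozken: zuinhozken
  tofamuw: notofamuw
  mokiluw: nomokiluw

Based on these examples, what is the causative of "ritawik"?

lamsosuv and sabkiv both end in -v yet inflect differently (nolamsosuv, sainbkiv), so the final letter is not what conditions the rule; the last vowel is.
"ritawik" has last vowel 'i'. The stems whose last vowel is 'i' (sabkiv → sainbkiv, fumiw → fuinmiw) insert -in- after the first vowel.
The other pattern: stems whose last vowel is 'u' add the prefix no-.
So ritawik → riintawik.

riintawik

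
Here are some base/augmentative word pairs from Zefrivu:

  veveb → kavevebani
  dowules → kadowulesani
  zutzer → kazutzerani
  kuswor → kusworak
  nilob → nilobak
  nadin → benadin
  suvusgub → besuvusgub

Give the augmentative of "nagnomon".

"nagnomon" has last vowel 'o'. The stems whose last vowel is 'o' (kuswor → kusworak, nilob → nilobak) add -ak.
The other patterns: stems whose last vowel is 'e' add ka- … -ani around the stem; stems whose last vowel is 'i' or 'u' add the prefix be-.
So nagnomon → nagnomonak.

nagnomonak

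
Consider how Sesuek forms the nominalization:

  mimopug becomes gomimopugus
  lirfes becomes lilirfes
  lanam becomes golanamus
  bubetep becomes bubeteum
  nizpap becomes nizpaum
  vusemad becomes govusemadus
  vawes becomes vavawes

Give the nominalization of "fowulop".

fowuloum

lirfes and bubetep both have last vowel 'e' yet inflect differently (lilirfes, bubeteum), so the last vowel is not what conditions the rule; the final letter is.
"fowulop" ends in -p. The stems ending in -p (bubetep → bubeteum, nizpap → nizpaum) drop the final letter and add -um.
So fowulop → fowuloum.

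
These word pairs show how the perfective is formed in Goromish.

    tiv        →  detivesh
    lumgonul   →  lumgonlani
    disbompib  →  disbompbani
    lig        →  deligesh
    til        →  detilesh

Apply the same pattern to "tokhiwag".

tokhiwgani

lumgonul and til both end in -l yet inflect differently (lumgonlani, detilesh), so the final letter is not what conditions the rule; the number of vowels is.
"tokhiwag" has 3 vowels. The stems with 3 vowels (disbompib → disbompbani, lumgonul → lumgonlani) delete the last vowel and add -ani.
So tokhiwag → tokhiwgani.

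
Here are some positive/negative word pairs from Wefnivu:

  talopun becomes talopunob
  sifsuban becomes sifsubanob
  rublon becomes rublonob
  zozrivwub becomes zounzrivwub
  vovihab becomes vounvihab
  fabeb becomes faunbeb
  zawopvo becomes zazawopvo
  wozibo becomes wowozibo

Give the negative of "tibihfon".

tibihfonob

talopun and zozrivwub both have last vowel 'u' yet inflect differently (talopunob, zounzrivwub), so the last vowel is not what conditions the rule; the final letter is.
"tibihfon" ends in -n. The stems ending in -n (talopun → talopunob, sifsuban → sifsubanob, rublon → rublonob) add -ob.
So tibihfon → tibihfonob.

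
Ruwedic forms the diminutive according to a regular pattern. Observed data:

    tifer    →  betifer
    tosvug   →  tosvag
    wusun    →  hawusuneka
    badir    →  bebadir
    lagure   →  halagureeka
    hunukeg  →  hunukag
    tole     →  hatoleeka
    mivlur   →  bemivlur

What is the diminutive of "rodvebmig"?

rodvebmag

hunukeg and tifer both have last vowel 'e' yet inflect differently (hunukag, betifer), so the last vowel is not what conditions the rule; the final letter is.
"rodvebmig" ends in -g. The stems ending in -g (tosvug → tosvag, hunukeg → hunukag) change the last vowel to 'a'.
So rodvebmig → rodvebmag.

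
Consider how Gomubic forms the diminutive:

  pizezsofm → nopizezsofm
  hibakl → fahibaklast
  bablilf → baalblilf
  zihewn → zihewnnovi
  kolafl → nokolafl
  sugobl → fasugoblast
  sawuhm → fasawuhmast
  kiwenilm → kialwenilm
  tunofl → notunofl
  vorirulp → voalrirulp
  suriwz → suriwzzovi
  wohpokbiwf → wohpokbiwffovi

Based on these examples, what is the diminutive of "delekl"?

"delekl" has second-to-last letter 'k'. The one such stem in the data (hibakl → fahibaklast) adds fa- … -ast around the stem, so the same rule applies.
The other patterns: stems whose second-to-last letter is 'l' insert -al- after the first vowel; stems whose second-to-last letter is 'w' double the final consonant and add -ovi; stems whose second-to-last letter is 'f' add the prefix no-.
So delekl → fadeleklast.

fadeleklast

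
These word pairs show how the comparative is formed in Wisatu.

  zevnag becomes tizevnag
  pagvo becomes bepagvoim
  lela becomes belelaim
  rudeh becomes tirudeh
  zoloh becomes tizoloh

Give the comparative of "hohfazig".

tihohfazig

"hohfazig" ends in a consonant. The stems ending in a consonant (rudeh → tirudeh, zoloh → tizoloh, zevnag → tizevnag) add the prefix ti-.
The other pattern: stems ending in a vowel add be- … -im around the stem.
So hohfazig → tihohfazig.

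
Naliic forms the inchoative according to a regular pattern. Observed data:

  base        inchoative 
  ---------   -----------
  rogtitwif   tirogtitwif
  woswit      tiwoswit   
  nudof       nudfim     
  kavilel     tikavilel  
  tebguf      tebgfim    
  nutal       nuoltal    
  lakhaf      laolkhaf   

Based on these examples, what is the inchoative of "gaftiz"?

lakhaf and rogtitwif both end in -f yet inflect differently (laolkhaf, tirogtitwif), so the final letter is not what conditions the rule; the last vowel is.
"gaftiz" has last vowel 'i'. The stems whose last vowel is 'i' (rogtitwif → tirogtitwif, woswit → tiwoswit) add the prefix ti-.
The other patterns: stems whose last vowel is 'a' insert -ol- after the first vowel; stems whose last vowel is 'o' or 'u' delete the last vowel and add -im.
So gaftiz → tigaftiz.

tigaftiz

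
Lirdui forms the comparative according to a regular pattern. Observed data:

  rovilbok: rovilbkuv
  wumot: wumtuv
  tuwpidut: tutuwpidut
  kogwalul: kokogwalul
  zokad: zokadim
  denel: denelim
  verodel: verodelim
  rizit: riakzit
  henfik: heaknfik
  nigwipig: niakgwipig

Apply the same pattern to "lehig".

"lehig" has last vowel 'i'. The stems whose last vowel is 'i' (rizit → riakzit, henfik → heaknfik, nigwipig → niakgwipig) insert -ak- after the first vowel.
The other patterns: stems whose last vowel is 'o' delete the last vowel and add -uv; stems whose last vowel is 'u' repeat the first consonant+vowel as a prefix; stems whose last vowel is 'a' or 'e' add -im.
So lehig → leakhig.

leakhig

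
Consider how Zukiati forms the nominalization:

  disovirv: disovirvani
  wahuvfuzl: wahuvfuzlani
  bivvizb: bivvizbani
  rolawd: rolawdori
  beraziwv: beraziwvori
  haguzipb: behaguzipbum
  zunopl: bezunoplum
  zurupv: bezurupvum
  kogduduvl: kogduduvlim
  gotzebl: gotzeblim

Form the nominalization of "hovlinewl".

hovlinewlori

beraziwv and disovirv both end in -v yet inflect differently (beraziwvori, disovirvani), so the final letter is not what conditions the rule; the second-to-last letter is.
"hovlinewl" has second-to-last letter 'w'. The stems whose second-to-last letter is 'w' (rolawd → rolawdori, beraziwv → beraziwvori) add -ori.
The other patterns: stems whose second-to-last letter is 'r' or 'z' add -ani; stems whose second-to-last letter is 'p' add be- … -um around the stem; stems whose second-to-last letter is 'b' or 'v' add -im.
So hovlinewl → hovlinewlori.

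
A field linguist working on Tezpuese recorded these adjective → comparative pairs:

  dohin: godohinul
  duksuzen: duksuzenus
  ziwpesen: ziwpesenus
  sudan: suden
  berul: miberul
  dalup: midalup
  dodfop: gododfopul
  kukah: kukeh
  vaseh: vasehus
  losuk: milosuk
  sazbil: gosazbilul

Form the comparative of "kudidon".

gokudidonul

ziwpesen and dohin both end in -n yet inflect differently (ziwpesenus, godohinul), so the final letter is not what conditions the rule; the last vowel is.
"kudidon" has last vowel 'o'. The one such stem in the data (dodfop → gododfopul) adds go- … -ul around the stem, so the same rule applies.
So kudidon → gokudidonul.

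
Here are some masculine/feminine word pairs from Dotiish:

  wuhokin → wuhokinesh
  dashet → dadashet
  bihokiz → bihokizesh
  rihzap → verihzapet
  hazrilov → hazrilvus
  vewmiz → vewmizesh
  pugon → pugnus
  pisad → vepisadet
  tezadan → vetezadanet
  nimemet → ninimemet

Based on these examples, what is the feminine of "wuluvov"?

wuluvvus

"wuluvov" has last vowel 'o'. The stems whose last vowel is 'o' (hazrilov → hazrilvus, pugon → pugnus) delete the last vowel and add -us.
So wuluvov → wuluvvus.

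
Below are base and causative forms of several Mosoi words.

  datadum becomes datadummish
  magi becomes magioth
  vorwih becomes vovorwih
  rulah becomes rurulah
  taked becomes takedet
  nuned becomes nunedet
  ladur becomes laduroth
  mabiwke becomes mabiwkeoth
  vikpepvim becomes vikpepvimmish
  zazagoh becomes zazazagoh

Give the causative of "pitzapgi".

vorwih and vikpepvim both have last vowel 'i' yet inflect differently (vovorwih, vikpepvimmish), so the last vowel is not what conditions the rule; the final letter is.
"pitzapgi" ends in -i. The one such stem in the data (magi → magioth) adds -oth, so the same rule applies.
So pitzapgi → pitzapgioth.

pitzapgioth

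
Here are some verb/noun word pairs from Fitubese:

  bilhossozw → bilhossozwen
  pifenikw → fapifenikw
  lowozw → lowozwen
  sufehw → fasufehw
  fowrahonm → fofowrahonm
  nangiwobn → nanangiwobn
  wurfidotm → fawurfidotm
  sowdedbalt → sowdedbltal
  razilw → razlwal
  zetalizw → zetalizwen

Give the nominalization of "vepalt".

zetalizw and razilw both end in -w yet inflect differently (zetalizwen, razlwal), so the final letter is not what conditions the rule; the second-to-last letter is.
"vepalt" has second-to-last letter 'l'. The stems whose second-to-last letter is 'l' (razilw → razlwal, sowdedbalt → sowdedbltal) delete the last vowel and add -al.
So vepalt → vepltal.

vepltal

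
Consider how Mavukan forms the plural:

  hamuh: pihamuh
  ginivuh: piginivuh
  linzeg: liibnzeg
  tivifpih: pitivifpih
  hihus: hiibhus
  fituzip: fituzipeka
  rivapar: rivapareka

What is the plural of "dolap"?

dolapeka

tivifpih and fituzip both have last vowel 'i' yet inflect differently (pitivifpih, fituzipeka), so the last vowel is not what conditions the rule; the final letter is.
"dolap" ends in -p. The one such stem in the data (fituzip → fituzipeka) adds -eka, so the same rule applies.
The other patterns: stems ending in -h add the prefix pi-; stems ending in -g or -s insert -ib- after the first vowel.
So dolap → dolapeka.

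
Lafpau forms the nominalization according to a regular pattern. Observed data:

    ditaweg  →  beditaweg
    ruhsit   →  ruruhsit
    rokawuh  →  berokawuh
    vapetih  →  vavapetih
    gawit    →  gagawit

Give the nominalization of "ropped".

beropped

"ropped" has last vowel 'e'. The one such stem in the data (ditaweg → beditaweg) adds the prefix be-, so the same rule applies.
The other pattern: stems whose last vowel is 'i' repeat the first consonant+vowel as a prefix.
So ropped → beropped.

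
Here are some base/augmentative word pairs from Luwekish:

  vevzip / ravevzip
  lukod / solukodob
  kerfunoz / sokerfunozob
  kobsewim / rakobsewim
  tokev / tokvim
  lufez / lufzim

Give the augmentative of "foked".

fokdim

"foked" has last vowel 'e'. The stems whose last vowel is 'e' (tokev → tokvim, lufez → lufzim) delete the last vowel and add -im.
The other patterns: stems whose last vowel is 'o' add so- … -ob around the stem; stems whose last vowel is 'i' add the prefix ra-.
So foked → fokdim.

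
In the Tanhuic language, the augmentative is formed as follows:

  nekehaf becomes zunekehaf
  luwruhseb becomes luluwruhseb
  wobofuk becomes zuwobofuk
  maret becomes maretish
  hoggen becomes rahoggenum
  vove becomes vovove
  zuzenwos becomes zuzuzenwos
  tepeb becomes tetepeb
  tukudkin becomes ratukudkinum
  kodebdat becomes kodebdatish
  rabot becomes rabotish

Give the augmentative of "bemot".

luwruhseb and hoggen both have last vowel 'e' yet inflect differently (luluwruhseb, rahoggenum), so the last vowel is not what conditions the rule; the final letter is.
"bemot" ends in -t. The stems ending in -t (kodebdat → kodebdatish, maret → maretish, rabot → rabotish) add -ish.
So bemot → bemotish.

bemotish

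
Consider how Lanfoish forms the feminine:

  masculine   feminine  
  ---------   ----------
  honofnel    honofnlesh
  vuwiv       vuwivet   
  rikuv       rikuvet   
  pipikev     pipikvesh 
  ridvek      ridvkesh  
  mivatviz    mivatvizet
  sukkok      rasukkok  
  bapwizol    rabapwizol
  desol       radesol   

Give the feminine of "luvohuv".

luvohuvet

desol and honofnel both end in -l yet inflect differently (radesol, honofnlesh), so the final letter is not what conditions the rule; the last vowel is.
"luvohuv" has last vowel 'u'. The one such stem in the data (rikuv → rikuvet) adds -et, so the same rule applies.
The other patterns: stems whose last vowel is 'o' add the prefix ra-; stems whose last vowel is 'e' delete the last vowel and add -esh.
So luvohuv → luvohuvet.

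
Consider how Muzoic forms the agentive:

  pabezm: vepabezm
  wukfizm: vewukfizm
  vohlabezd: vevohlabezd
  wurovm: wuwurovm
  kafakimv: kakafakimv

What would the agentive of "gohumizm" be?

"gohumizm" has second-to-last letter 'z'. The stems whose second-to-last letter is 'z' (pabezm → vepabezm, wukfizm → vewukfizm, vohlabezd → vevohlabezd) add the prefix ve-.
So gohumizm → vegohumizm.

vegohumizm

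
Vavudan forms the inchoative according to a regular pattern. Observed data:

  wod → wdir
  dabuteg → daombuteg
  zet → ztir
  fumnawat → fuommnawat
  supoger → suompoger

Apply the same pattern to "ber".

brir

fumnawat and zet both end in -t yet inflect differently (fuommnawat, ztir), so the final letter is not what conditions the rule; the number of vowels is.
"ber" has 1 vowel. The stems with 1 vowel (wod → wdir, zet → ztir) delete the last vowel and add -ir.
The other pattern: stems with 3 vowels insert -om- after the first vowel.
So ber → brir.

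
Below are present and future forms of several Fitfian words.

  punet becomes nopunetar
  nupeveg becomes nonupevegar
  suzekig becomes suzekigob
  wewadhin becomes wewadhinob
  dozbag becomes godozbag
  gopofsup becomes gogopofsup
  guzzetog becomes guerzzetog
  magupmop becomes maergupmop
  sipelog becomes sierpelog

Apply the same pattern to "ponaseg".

noponasegar

nupeveg and suzekig both end in -g yet inflect differently (nonupevegar, suzekigob), so the final letter is not what conditions the rule; the last vowel is.
"ponaseg" has last vowel 'e'. The stems whose last vowel is 'e' (punet → nopunetar, nupeveg → nonupevegar) add no- … -ar around the stem.
The other patterns: stems whose last vowel is 'i' add -ob; stems whose last vowel is 'a' or 'u' add the prefix go-; stems whose last vowel is 'o' insert -er- after the first vowel.
So ponaseg → noponasegar.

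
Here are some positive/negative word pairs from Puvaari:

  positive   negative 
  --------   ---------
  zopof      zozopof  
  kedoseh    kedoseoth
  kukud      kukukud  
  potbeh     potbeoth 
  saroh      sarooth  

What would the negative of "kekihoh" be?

saroh and zopof both have last vowel 'o' yet inflect differently (sarooth, zozopof), so the last vowel is not what conditions the rule; the final letter is.
"kekihoh" ends in -h. The stems ending in -h (potbeh → potbeoth, kedoseh → kedoseoth, saroh → sarooth) drop the final letter and add -oth.
So kekihoh → kekihooth.

kekihooth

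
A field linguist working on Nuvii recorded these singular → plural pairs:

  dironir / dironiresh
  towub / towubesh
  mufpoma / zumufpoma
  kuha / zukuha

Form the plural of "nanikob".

"nanikob" ends in a consonant. The stems ending in a consonant (towub → towubesh, dironir → dironiresh) add -esh.
The other pattern: stems ending in a vowel add the prefix zu-.
So nanikob → nanikobesh.

nanikobesh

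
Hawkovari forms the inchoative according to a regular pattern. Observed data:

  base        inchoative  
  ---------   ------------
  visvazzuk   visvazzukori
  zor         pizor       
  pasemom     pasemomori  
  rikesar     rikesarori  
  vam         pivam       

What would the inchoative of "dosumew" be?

pasemom and vam both end in -m yet inflect differently (pasemomori, pivam), so the final letter is not what conditions the rule; the number of vowels is.
"dosumew" has 3 vowels. The stems with 3 vowels (rikesar → rikesarori, visvazzuk → visvazzukori, pasemom → pasemomori) add -ori.
The other pattern: stems with 1 vowel add the prefix pi-.
So dosumew → dosumewori.

dosumewori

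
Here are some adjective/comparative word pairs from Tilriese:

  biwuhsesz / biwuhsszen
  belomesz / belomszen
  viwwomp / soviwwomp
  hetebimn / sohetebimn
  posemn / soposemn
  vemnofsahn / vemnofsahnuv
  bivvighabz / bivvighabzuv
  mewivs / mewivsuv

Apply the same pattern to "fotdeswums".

hetebimn and vemnofsahn both end in -n yet inflect differently (sohetebimn, vemnofsahnuv), so the final letter is not what conditions the rule; the second-to-last letter is.
"fotdeswums" has second-to-last letter 'm'. The stems whose second-to-last letter is 'm' (viwwomp → soviwwomp, hetebimn → sohetebimn, posemn → soposemn) add the prefix so-.
The other patterns: stems whose second-to-last letter is 's' delete the last vowel and add -en; stems whose second-to-last letter is 'b', 'h' or 'v' add -uv.
So fotdeswums → sofotdeswums.

sofotdeswums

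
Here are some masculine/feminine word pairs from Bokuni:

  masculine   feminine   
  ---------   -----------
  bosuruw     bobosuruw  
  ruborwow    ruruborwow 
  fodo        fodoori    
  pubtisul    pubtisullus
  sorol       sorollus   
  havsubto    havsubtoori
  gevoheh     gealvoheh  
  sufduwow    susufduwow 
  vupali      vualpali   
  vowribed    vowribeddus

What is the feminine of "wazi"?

waalzi

sorol and fodo both have last vowel 'o' yet inflect differently (sorollus, fodoori), so the last vowel is not what conditions the rule; the final letter is.
"wazi" ends in -i. The one such stem in the data (vupali → vualpali) inserts -al- after the first vowel (as does gevoheh), so the same rule applies.
The other patterns: stems ending in -d or -l double the final consonant and add -us; stems ending in -o add -ori; stems ending in -w repeat the first consonant+vowel as a prefix.
So wazi → waalzi.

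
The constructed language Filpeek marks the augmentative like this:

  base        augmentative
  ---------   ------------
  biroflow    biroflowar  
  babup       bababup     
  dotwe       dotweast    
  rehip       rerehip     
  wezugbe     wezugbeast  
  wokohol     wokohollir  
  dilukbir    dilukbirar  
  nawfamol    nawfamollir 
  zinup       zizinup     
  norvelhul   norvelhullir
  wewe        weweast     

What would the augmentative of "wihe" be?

norvelhul and babup both have last vowel 'u' yet inflect differently (norvelhullir, bababup), so the last vowel is not what conditions the rule; the final letter is.
"wihe" ends in -e. The stems ending in -e (dotwe → dotweast, wewe → weweast, wezugbe → wezugbeast) add -ast.
So wihe → wiheast.

wiheast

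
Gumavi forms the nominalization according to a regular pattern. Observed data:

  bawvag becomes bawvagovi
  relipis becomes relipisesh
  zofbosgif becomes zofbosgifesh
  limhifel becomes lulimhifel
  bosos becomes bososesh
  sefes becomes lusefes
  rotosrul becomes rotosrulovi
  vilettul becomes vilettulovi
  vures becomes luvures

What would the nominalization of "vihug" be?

limhifel and rotosrul both end in -l yet inflect differently (lulimhifel, rotosrulovi), so the final letter is not what conditions the rule; the last vowel is.
"vihug" has last vowel 'u'. The stems whose last vowel is 'u' (rotosrul → rotosrulovi, vilettul → vilettulovi) add -ovi.
The other patterns: stems whose last vowel is 'e' add the prefix lu-; stems whose last vowel is 'i' or 'o' add -esh.
So vihug → vihugovi.

vihugovi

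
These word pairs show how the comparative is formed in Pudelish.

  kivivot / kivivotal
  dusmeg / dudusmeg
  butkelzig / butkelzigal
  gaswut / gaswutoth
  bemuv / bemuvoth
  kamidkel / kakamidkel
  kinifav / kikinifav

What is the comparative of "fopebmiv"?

fopebmival

"fopebmiv" has last vowel 'i'. The one such stem in the data (butkelzig → butkelzigal) adds -al, so the same rule applies.
So fopebmiv → fopebmival.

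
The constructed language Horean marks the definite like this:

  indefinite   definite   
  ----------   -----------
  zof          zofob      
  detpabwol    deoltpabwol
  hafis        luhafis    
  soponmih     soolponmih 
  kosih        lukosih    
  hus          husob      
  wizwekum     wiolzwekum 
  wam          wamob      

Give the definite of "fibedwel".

fiolbedwel

hus and hafis both end in -s yet inflect differently (husob, luhafis), so the final letter is not what conditions the rule; the number of vowels is.
"fibedwel" has 3 vowels. The stems with 3 vowels (detpabwol → deoltpabwol, wizwekum → wiolzwekum, soponmih → soolponmih) insert -ol- after the first vowel.
The other patterns: stems with 1 vowel add -ob; stems with 2 vowels add the prefix lu-.
So fibedwel → fiolbedwel.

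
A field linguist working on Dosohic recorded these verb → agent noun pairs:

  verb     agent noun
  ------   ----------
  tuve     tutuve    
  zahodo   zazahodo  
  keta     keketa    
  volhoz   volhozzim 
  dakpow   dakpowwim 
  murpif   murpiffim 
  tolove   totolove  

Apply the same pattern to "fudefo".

dakpow and zahodo both have last vowel 'o' yet inflect differently (dakpowwim, zazahodo), so the last vowel is not what conditions the rule; whether the stem ends in a vowel or a consonant is.
"fudefo" ends in a vowel. The stems ending in a vowel (tuve → tutuve, keta → keketa, tolove → totolove) repeat the first consonant+vowel as a prefix.
The other pattern: stems ending in a consonant double the final consonant and add -im.
So fudefo → fufudefo.

fufudefo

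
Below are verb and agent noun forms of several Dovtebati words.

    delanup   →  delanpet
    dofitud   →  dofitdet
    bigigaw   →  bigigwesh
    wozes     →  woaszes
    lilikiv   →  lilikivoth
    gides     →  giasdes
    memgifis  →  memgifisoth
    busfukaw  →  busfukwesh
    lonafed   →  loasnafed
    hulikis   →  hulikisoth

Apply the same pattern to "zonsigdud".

zonsigddet

memgifis and gides both end in -s yet inflect differently (memgifisoth, giasdes), so the final letter is not what conditions the rule; the last vowel is.
"zonsigdud" has last vowel 'u'. The stems whose last vowel is 'u' (delanup → delanpet, dofitud → dofitdet) delete the last vowel and add -et.
So zonsigdud → zonsigddet.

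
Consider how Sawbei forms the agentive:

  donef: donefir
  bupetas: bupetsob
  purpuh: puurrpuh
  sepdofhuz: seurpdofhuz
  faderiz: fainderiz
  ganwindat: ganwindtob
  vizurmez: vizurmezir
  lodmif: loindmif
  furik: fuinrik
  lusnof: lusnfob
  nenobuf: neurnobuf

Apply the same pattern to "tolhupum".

vizurmez and faderiz both end in -z yet inflect differently (vizurmezir, fainderiz), so the final letter is not what conditions the rule; the last vowel is.
"tolhupum" has last vowel 'u'. The stems whose last vowel is 'u' (purpuh → puurrpuh, sepdofhuz → seurpdofhuz, nenobuf → neurnobuf) insert -ur- after the first vowel.
The other patterns: stems whose last vowel is 'e' add -ir; stems whose last vowel is 'i' insert -in- after the first vowel; stems whose last vowel is 'a' or 'o' delete the last vowel and add -ob.
So tolhupum → tourlhupum.

tourlhupum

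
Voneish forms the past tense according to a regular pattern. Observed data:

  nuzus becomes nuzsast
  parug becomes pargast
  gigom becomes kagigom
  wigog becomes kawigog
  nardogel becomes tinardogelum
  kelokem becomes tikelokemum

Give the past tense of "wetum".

wetmast

"wetum" has last vowel 'u'. The stems whose last vowel is 'u' (nuzus → nuzsast, parug → pargast) delete the last vowel and add -ast.
The other patterns: stems whose last vowel is 'o' add the prefix ka-; stems whose last vowel is 'e' add ti- … -um around the stem.
So wetum → wetmast.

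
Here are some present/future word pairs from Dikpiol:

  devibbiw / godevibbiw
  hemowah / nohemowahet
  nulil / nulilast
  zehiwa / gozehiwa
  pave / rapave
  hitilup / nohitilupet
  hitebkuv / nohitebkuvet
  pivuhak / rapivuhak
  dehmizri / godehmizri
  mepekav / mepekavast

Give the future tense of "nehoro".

hitebkuv and mepekav both end in -v yet inflect differently (nohitebkuvet, mepekavast), so the final letter is not what conditions the rule; the first letter is.
"nehoro" begins with n-. The one such stem in the data (nulil → nulilast) adds -ast, so the same rule applies.
So nehoro → nehoroast.

nehoroast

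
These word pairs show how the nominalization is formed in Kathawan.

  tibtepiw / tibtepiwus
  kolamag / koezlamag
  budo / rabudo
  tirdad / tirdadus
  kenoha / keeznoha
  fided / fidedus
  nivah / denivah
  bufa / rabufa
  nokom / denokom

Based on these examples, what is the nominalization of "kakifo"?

bufa and kenoha both end in -a yet inflect differently (rabufa, keeznoha), so the final letter is not what conditions the rule; the first letter is.
"kakifo" begins with k-. The stems beginning with k- (kenoha → keeznoha, kolamag → koezlamag) insert -ez- after the first vowel.
The other patterns: stems beginning with b- add the prefix ra-; stems beginning with n- add the prefix de-; stems beginning with f- or t- add -us.
So kakifo → kaezkifo.

kaezkifo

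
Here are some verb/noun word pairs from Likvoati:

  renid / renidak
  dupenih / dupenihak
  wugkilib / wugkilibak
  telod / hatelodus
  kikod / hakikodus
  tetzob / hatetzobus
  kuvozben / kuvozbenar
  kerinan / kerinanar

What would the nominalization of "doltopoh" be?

renid and telod both end in -d yet inflect differently (renidak, hatelodus), so the final letter is not what conditions the rule; the last vowel is.
"doltopoh" has last vowel 'o'. The stems whose last vowel is 'o' (telod → hatelodus, kikod → hakikodus, tetzob → hatetzobus) add ha- … -us around the stem.
The other patterns: stems whose last vowel is 'i' add -ak; stems whose last vowel is 'a' or 'e' add -ar.
So doltopoh → hadoltopohus.

hadoltopohus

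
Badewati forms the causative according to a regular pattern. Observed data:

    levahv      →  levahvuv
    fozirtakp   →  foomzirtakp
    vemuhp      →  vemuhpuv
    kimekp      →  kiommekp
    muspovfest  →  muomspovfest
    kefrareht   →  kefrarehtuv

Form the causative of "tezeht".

tezehtuv

kefrareht and muspovfest both end in -t yet inflect differently (kefrarehtuv, muomspovfest), so the final letter is not what conditions the rule; the second-to-last letter is.
"tezeht" has second-to-last letter 'h'. The stems whose second-to-last letter is 'h' (vemuhp → vemuhpuv, levahv → levahvuv, kefrareht → kefrarehtuv) add -uv.
The other pattern: stems whose second-to-last letter is 'k' or 's' insert -om- after the first vowel.
So tezeht → tezehtuv.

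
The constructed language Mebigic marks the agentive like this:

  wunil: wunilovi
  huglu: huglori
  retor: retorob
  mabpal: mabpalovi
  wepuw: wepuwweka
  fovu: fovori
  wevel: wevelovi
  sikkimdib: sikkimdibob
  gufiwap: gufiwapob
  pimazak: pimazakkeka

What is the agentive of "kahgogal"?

kahgogalovi

fovu and wepuw both have last vowel 'u' yet inflect differently (fovori, wepuwweka), so the last vowel is not what conditions the rule; the final letter is.
"kahgogal" ends in -l. The stems ending in -l (wunil → wunilovi, wevel → wevelovi, mabpal → mabpalovi) add -ovi.
So kahgogal → kahgogalovi.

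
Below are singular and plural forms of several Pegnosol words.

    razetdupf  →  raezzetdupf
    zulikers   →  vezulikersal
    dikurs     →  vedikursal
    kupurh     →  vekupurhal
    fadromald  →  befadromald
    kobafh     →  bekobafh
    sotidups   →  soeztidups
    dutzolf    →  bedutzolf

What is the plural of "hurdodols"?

"hurdodols" has second-to-last letter 'l'. The stems whose second-to-last letter is 'l' (fadromald → befadromald, dutzolf → bedutzolf) add the prefix be-.
The other patterns: stems whose second-to-last letter is 'r' add ve- … -al around the stem; stems whose second-to-last letter is 'p' insert -ez- after the first vowel.
So hurdodols → behurdodols.

behurdodols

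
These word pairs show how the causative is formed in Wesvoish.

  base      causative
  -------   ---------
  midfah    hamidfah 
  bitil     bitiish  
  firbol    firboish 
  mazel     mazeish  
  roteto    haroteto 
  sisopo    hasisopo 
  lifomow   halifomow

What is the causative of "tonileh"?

hatonileh

firbol and lifomow both have last vowel 'o' yet inflect differently (firboish, halifomow), so the last vowel is not what conditions the rule; the final letter is.
"tonileh" ends in -h. The one such stem in the data (midfah → hamidfah) adds the prefix ha-, so the same rule applies.
The other pattern: stems ending in -l drop the final letter and add -ish.
So tonileh → hatonileh.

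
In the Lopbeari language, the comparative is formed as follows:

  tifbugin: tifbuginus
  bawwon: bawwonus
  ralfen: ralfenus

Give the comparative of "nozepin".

Every pair shown (tifbugin → tifbuginus, bawwon → bawwonus, ralfen → ralfenus) follows the same rule: add -us.
So nozepin → nozepinus.

nozepinus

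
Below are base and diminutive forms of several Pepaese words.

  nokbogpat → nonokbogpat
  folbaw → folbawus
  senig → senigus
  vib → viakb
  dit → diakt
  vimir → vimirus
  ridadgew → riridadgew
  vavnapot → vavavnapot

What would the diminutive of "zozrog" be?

zozrogus

folbaw and ridadgew both end in -w yet inflect differently (folbawus, riridadgew), so the final letter is not what conditions the rule; the number of vowels is.
"zozrog" has 2 vowels. The stems with 2 vowels (senig → senigus, vimir → vimirus, folbaw → folbawus) add -us.
The other patterns: stems with 1 vowel insert -ak- after the first vowel; stems with 3 vowels repeat the first consonant+vowel as a prefix.
So zozrog → zozrogus.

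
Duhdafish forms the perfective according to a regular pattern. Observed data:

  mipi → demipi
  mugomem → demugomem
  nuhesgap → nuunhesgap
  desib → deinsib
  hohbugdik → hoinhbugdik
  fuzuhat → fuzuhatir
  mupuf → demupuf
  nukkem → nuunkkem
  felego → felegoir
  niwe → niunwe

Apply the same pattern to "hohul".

hoinhul

nukkem and mugomem both end in -m yet inflect differently (nuunkkem, demugomem), so the final letter is not what conditions the rule; the first letter is.
"hohul" begins with h-. The one such stem in the data (hohbugdik → hoinhbugdik) inserts -in- after the first vowel (as does desib), so the same rule applies.
The other patterns: stems beginning with n- insert -un- after the first vowel; stems beginning with m- add the prefix de-; stems beginning with f- add -ir.
So hohul → hoinhul.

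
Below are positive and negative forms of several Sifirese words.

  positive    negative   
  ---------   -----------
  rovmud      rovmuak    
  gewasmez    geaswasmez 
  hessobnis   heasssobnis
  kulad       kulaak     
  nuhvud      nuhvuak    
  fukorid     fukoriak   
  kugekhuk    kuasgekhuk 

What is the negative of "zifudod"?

zifudoak

fukorid and hessobnis both have last vowel 'i' yet inflect differently (fukoriak, heasssobnis), so the last vowel is not what conditions the rule; the final letter is.
"zifudod" ends in -d. The stems ending in -d (fukorid → fukoriak, kulad → kulaak, rovmud → rovmuak) drop the final letter and add -ak.
The other pattern: stems ending in -k, -s or -z insert -as- after the first vowel.
So zifudod → zifudoak.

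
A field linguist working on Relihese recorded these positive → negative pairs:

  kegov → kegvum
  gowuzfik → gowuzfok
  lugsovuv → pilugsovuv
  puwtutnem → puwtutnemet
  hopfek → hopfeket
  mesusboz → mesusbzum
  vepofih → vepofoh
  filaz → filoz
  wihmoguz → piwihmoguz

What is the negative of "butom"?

butmum

"butom" has last vowel 'o'. The stems whose last vowel is 'o' (kegov → kegvum, mesusboz → mesusbzum) delete the last vowel and add -um.
So butom → butmum.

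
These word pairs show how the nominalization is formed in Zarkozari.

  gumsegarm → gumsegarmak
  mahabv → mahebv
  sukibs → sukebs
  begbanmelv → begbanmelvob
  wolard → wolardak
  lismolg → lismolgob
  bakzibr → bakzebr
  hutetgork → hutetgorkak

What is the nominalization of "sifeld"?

sifeldob

mahabv and begbanmelv both end in -v yet inflect differently (mahebv, begbanmelvob), so the final letter is not what conditions the rule; the second-to-last letter is.
"sifeld" has second-to-last letter 'l'. The stems whose second-to-last letter is 'l' (begbanmelv → begbanmelvob, lismolg → lismolgob) add -ob.
The other patterns: stems whose second-to-last letter is 'r' add -ak; stems whose second-to-last letter is 'b' change the last vowel to 'e'.
So sifeld → sifeldob.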